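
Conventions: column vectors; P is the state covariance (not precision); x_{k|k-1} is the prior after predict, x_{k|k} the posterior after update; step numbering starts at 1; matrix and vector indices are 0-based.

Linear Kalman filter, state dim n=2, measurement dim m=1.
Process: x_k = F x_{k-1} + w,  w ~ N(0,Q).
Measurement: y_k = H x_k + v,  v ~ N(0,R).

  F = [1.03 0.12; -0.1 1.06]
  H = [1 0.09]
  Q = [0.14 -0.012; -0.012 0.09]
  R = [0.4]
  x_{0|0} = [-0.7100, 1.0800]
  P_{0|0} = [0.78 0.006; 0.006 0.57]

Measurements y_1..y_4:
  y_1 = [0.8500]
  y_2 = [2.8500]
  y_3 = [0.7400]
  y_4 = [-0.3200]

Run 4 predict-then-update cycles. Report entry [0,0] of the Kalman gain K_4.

K[0,0] = 0.4623

step 1: x^-=[-0.6017, 1.2158]  P^-=[0.9772 -0.0134; -0.0134 0.7370]  S=[1.3808]  K=[0.7069; 0.0384]  nu=[1.3423]  x^+=[0.3471, 1.2673]  P^+=[0.2873 -0.0508; -0.0508 0.7349]
step 2: x^-=[0.5096, 1.3086]  P^-=[0.4428 -0.0030; -0.0030 0.9294]  S=[0.8498]  K=[0.5208; 0.0949]  nu=[2.2226]  x^+=[1.6671, 1.5197]  P^+=[0.2124 -0.0450; -0.0450 0.9218]
step 3: x^-=[1.8994, 1.4441]  P^-=[0.3674 0.0348; 0.0348 1.1374]  S=[0.7829]  K=[0.4733; 0.1752]  nu=[-1.2894]  x^+=[1.2891, 1.2182]  P^+=[0.1920 -0.0301; -0.0301 1.1133]
step 4: x^-=[1.4740, 1.1624]  P^-=[0.3523 0.0773; 0.0773 1.3492]  S=[0.7772]  K=[0.4623; 0.2557]  nu=[-1.8986]  x^+=[0.5963, 0.6769]  P^+=[0.1862 -0.0146; -0.0146 1.2984]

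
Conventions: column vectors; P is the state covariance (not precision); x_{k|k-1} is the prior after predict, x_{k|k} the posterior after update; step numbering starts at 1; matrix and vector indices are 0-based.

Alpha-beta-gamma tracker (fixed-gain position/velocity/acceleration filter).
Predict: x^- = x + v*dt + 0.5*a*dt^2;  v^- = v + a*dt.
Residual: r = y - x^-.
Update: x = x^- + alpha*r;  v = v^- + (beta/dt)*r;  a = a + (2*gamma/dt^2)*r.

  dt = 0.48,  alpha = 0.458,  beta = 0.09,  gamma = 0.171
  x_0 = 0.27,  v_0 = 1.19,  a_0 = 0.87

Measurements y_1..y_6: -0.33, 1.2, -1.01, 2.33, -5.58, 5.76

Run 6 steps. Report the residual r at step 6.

resid = 10.5430

step 1: x_pred=0.9414  r=-1.2714  x^+=0.3591  v^+=1.3692  a^+=-1.0173
step 2: x_pred=0.8991  r=0.3009  x^+=1.0369  v^+=0.9373  a^+=-0.5707
step 3: x_pred=1.4211  r=-2.4311  x^+=0.3077  v^+=0.2076  a^+=-4.1794
step 4: x_pred=-0.0742  r=2.4042  x^+=1.0269  v^+=-1.3477  a^+=-0.6107
step 5: x_pred=0.3097  r=-5.8897  x^+=-2.3878  v^+=-2.7452  a^+=-9.3532
step 6: x_pred=-4.7830  r=10.5430  x^+=0.0457  v^+=-5.2579  a^+=6.2966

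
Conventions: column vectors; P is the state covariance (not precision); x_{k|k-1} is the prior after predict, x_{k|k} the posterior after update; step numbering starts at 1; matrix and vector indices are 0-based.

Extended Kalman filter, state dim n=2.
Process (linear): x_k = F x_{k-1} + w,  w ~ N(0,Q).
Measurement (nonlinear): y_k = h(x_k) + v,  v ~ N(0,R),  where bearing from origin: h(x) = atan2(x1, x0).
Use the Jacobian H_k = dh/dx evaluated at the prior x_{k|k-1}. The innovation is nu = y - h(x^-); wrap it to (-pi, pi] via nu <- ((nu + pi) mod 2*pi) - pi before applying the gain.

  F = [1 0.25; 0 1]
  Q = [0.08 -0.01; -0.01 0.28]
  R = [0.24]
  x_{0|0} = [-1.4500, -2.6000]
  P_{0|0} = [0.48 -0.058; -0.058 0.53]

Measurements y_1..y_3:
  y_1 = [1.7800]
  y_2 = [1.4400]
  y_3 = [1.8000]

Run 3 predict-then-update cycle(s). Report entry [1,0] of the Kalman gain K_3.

step 1: x^-=[-2.1000, -2.6000]  P^-=[0.5641 0.0645; 0.0645 0.8100]  H_jac=[0.2328 -0.1880]  S=[0.2935]  K=[0.4060; -0.4676]  nu=[-2.2530]  x^+=[-3.0147, -1.5465]  P^+=[0.5157 0.1202; 0.1202 0.7458]
step 2: x^-=[-3.4013, -1.5465]  P^-=[0.7025 0.2967; 0.2967 1.0258]  H_jac=[0.1108 -0.2436]  S=[0.2935]  K=[0.0188; -0.7396]  nu=[-2.1283]  x^+=[-3.4414, 0.0276]  P^+=[0.7024 0.3008; 0.3008 0.8653]
step 3: x^-=[-3.4346, 0.0276]  P^-=[0.9868 0.5071; 0.5071 1.1453]  H_jac=[-0.0023 -0.2911]  S=[0.3378]  K=[-0.4439; -0.9907]  nu=[-1.3336]  x^+=[-2.8426, 1.3487]  P^+=[0.9203 0.3586; 0.3586 0.8138]

K[1,0] = -0.9907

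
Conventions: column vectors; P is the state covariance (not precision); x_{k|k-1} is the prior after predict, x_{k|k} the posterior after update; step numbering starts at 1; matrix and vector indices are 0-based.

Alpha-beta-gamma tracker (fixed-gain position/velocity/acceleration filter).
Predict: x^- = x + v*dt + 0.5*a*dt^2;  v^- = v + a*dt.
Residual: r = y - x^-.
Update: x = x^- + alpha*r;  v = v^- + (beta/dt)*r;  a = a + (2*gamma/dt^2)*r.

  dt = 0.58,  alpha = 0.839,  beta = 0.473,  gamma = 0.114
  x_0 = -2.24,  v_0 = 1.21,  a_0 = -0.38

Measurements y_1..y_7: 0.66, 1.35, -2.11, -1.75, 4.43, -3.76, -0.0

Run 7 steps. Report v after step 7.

v_post = -1.0302

step 1: x_pred=-1.6021  r=2.2621  x^+=0.2958  v^+=2.8344  a^+=1.1532
step 2: x_pred=2.1337  r=-0.7837  x^+=1.4762  v^+=2.8641  a^+=0.6220
step 3: x_pred=3.2420  r=-5.3520  x^+=-1.2483  v^+=-1.1398  a^+=-3.0054
step 4: x_pred=-2.4149  r=0.6649  x^+=-1.8570  v^+=-2.3406  a^+=-2.5547
step 5: x_pred=-3.6443  r=8.0743  x^+=3.1300  v^+=2.7624  a^+=2.9178
step 6: x_pred=5.2230  r=-8.9830  x^+=-2.3137  v^+=-2.8711  a^+=-3.1706
step 7: x_pred=-4.5123  r=4.5123  x^+=-0.7265  v^+=-1.0302  a^+=-0.1123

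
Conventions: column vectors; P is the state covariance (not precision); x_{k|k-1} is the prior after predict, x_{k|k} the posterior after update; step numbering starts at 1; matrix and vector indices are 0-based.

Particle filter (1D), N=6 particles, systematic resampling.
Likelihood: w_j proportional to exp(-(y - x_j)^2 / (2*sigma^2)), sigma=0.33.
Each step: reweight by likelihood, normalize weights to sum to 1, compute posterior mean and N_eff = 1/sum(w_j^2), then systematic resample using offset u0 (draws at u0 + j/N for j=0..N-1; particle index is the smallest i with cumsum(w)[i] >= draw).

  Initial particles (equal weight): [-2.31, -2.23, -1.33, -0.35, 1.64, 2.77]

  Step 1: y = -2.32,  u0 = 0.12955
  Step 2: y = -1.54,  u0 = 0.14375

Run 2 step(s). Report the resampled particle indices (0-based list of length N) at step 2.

step 1: w=[0.5063, 0.4881, 0.0056, 0.0000, 0.0000, 0.0000]  mean=-2.2654  Neff=2.0219  idx=[0, 0, 0, 1, 1, 1]
step 2: w=[0.1230, 0.1230, 0.1230, 0.2103, 0.2103, 0.2103]  mean=-2.2595  Neff=5.6149  idx=[1, 2, 3, 4, 5, 5]

resampled_idx = [1, 2, 3, 4, 5, 5]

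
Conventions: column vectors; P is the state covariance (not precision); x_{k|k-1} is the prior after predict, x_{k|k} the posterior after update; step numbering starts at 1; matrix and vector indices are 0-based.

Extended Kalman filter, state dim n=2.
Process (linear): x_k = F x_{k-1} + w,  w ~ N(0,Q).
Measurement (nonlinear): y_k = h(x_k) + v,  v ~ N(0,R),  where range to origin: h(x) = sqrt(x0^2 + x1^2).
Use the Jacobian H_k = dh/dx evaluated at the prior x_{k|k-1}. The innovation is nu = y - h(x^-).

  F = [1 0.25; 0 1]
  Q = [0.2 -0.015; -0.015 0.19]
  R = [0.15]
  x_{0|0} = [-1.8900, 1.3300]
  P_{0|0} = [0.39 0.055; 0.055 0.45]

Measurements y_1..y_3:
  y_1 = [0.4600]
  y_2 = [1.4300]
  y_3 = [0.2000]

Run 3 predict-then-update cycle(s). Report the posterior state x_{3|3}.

x_post = [-0.6623, 0.2519]

step 1: x^-=[-1.5575, 1.3300]  P^-=[0.6456 0.1525; 0.1525 0.6400]  H_jac=[-0.7605 0.6494]  S=[0.6426]  K=[-0.6099; 0.4663]  nu=[-1.5881]  x^+=[-0.5889, 0.5895]  P^+=[0.4066 0.3352; 0.3352 0.5003]
step 2: x^-=[-0.4415, 0.5895]  P^-=[0.8055 0.4453; 0.4453 0.6903]  H_jac=[-0.5995 0.8004]  S=[0.4543]  K=[-0.2782; 0.6285]  nu=[0.6935]  x^+=[-0.6345, 1.0254]  P^+=[0.7703 0.5248; 0.5248 0.5108]
step 3: x^-=[-0.3781, 1.0254]  P^-=[1.2646 0.6375; 0.6375 0.7008]  H_jac=[-0.3460 0.9382]  S=[0.5044]  K=[0.3183; 0.8663]  nu=[-0.8929]  x^+=[-0.6623, 0.2519]  P^+=[1.2135 0.4984; 0.4984 0.3223]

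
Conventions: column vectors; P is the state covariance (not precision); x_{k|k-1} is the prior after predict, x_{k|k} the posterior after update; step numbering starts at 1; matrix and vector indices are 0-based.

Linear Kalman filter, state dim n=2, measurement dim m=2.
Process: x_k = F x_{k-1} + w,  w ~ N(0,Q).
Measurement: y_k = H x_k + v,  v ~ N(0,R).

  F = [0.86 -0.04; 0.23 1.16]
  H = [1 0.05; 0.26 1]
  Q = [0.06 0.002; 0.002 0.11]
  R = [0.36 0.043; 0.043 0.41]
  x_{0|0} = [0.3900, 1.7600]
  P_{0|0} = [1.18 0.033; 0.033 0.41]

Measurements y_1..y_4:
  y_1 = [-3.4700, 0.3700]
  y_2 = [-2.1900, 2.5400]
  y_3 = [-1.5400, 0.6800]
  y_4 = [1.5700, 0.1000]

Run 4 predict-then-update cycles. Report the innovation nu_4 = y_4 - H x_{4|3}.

step 1: x^-=[0.2650, 2.1313]  P^-=[0.9311 0.2490; 0.2490 0.7417]  S=[1.3179 0.5744; 0.5744 1.3441]  K=[0.6842 0.0730; -0.0546 0.6233]  nu=[-3.8416, -1.8302]  x^+=[-2.4968, 1.2003]  P^+=[0.2497 -0.0056; -0.0056 0.2547]
step 2: x^-=[-2.1953, 0.8180]  P^-=[0.2455 0.0341; 0.0341 0.4629]  S=[0.6100 0.1645; 0.1645 0.9072]  K=[0.3954 0.0362; -0.0488 0.5289]  nu=[-0.0356, 2.2928]  x^+=[-2.1264, 2.0323]  P^+=[0.1442 -0.0056; -0.0056 0.2162]
step 3: x^-=[-1.9100, 1.8684]  P^-=[0.1674 0.0149; 0.0149 0.4055]  S=[0.5299 0.1219; 0.1219 0.8346]  K=[0.3117 0.0245; -0.0481 0.4976]  nu=[0.2765, -0.6918]  x^+=[-1.8407, 1.5109]  P^+=[0.1136 -0.0061; -0.0061 0.2035]
step 4: x^-=[-1.6435, 1.3293]  P^-=[0.1447 0.0090; 0.0090 0.3866]  S=[0.5066 0.1091; 0.1091 0.8111]  K=[0.2824 0.0195; -0.0487 0.4861]  nu=[3.1470, -0.8020]  x^+=[-0.7705, 0.7861]  P^+=[0.1028 -0.0066; -0.0066 0.1989]

innov = [3.1470, -0.8020]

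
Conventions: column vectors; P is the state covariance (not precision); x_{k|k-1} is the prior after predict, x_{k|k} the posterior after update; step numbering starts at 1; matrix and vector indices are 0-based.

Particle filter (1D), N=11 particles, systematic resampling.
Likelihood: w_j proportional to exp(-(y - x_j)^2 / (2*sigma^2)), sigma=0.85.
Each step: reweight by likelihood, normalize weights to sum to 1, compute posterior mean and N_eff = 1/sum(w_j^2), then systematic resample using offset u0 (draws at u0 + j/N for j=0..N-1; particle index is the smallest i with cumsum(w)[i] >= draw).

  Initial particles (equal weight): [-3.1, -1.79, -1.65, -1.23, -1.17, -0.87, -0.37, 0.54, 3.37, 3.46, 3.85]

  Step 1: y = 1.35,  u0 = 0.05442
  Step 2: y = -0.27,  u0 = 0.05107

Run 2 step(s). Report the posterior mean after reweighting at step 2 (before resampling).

step 1: w=[0.0000, 0.0012, 0.0021, 0.0106, 0.0131, 0.0351, 0.1372, 0.6748, 0.0631, 0.0488, 0.0141]  mean=0.6848  Neff=2.0735  idx=[5, 6, 7, 7, 7, 7, 7, 7, 7, 7, 9]
step 2: w=[0.1137, 0.1449, 0.0927, 0.0927, 0.0927, 0.0927, 0.0927, 0.0927, 0.0927, 0.0927, 0.0000]  mean=0.2478  Neff=9.7433  idx=[0, 1, 1, 2, 3, 4, 5, 6, 7, 8, 9]

post_mean = 0.2478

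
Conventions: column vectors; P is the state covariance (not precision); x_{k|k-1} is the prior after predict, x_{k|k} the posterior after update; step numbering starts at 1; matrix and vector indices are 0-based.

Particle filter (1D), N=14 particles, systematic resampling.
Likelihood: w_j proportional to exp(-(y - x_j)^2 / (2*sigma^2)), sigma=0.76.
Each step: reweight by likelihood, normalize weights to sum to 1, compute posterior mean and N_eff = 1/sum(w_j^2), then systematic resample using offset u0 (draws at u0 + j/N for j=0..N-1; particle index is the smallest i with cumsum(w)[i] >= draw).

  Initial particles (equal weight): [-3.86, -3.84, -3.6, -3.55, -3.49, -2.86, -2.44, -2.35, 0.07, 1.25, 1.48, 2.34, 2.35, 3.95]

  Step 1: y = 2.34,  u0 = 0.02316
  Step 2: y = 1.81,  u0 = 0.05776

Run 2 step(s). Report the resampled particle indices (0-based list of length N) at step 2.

resampled_idx = [0, 1, 2, 3, 4, 5, 6, 7, 8, 9, 10, 11, 12, 13]

step 1: w=[0.0000, 0.0000, 0.0000, 0.0000, 0.0000, 0.0000, 0.0000, 0.0000, 0.0038, 0.1191, 0.1756, 0.3331, 0.3331, 0.0353]  mean=2.1106  Neff=3.7292  idx=[9, 9, 10, 10, 11, 11, 11, 11, 11, 12, 12, 12, 12, 12]
step 2: w=[0.0684, 0.0684, 0.0816, 0.0816, 0.0703, 0.0703, 0.0703, 0.0703, 0.0703, 0.0697, 0.0697, 0.0697, 0.0697, 0.0697]  mean=2.0541  Neff=13.9516  idx=[0, 1, 2, 3, 4, 5, 6, 7, 8, 9, 10, 11, 12, 13]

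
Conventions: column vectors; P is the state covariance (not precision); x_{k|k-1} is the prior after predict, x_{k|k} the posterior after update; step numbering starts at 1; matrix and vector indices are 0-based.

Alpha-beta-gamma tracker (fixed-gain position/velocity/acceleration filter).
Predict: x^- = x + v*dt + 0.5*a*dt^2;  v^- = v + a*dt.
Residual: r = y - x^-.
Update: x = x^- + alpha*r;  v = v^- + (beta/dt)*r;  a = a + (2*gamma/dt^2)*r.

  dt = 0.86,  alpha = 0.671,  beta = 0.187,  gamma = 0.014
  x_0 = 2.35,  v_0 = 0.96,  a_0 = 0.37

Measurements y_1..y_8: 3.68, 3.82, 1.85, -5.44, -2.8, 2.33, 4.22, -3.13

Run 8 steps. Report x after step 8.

step 1: x_pred=3.3124  r=0.3676  x^+=3.5591  v^+=1.3581  a^+=0.3839
step 2: x_pred=4.8690  r=-1.0490  x^+=4.1651  v^+=1.4602  a^+=0.3442
step 3: x_pred=5.5482  r=-3.6982  x^+=3.0667  v^+=0.9521  a^+=0.2042
step 4: x_pred=3.9610  r=-9.4010  x^+=-2.3471  v^+=-0.9165  a^+=-0.1517
step 5: x_pred=-3.1914  r=0.3914  x^+=-2.9288  v^+=-0.9619  a^+=-0.1369
step 6: x_pred=-3.8066  r=6.1366  x^+=0.3111  v^+=0.2548  a^+=0.0954
step 7: x_pred=0.5654  r=3.6546  x^+=3.0176  v^+=1.1315  a^+=0.2338
step 8: x_pred=4.0772  r=-7.2072  x^+=-0.7588  v^+=-0.2346  a^+=-0.0391

x_post = -0.7588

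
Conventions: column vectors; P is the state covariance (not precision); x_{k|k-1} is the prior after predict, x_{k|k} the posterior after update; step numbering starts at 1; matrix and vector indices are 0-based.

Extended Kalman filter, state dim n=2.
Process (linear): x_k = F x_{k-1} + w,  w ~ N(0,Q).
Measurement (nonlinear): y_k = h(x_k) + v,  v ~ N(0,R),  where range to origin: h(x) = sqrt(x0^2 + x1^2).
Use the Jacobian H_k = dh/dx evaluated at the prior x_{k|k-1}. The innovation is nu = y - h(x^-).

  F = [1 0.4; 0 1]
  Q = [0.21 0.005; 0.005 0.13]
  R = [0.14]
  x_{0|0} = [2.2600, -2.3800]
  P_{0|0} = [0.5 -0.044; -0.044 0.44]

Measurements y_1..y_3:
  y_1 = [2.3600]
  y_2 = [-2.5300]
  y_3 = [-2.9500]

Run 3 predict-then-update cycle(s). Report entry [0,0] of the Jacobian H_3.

H_jac[0,0] = 0.9204

step 1: x^-=[1.3080, -2.3800]  P^-=[0.7452 0.1370; 0.1370 0.5700]  H_jac=[0.4816 -0.8764]  S=[0.6350]  K=[0.3762; -0.6828]  nu=[-0.3557]  x^+=[1.1742, -2.1371]  P^+=[0.6554 0.3001; 0.3001 0.2740]
step 2: x^-=[0.3193, -2.1371]  P^-=[1.1493 0.4147; 0.4147 0.4040]  H_jac=[0.1478 -0.9890]  S=[0.4390]  K=[-0.5473; -0.7705]  nu=[-4.6908]  x^+=[2.8865, 1.4770]  P^+=[1.0178 0.2295; 0.2295 0.1434]
step 3: x^-=[3.4773, 1.4770]  P^-=[1.4343 0.2919; 0.2919 0.2734]  H_jac=[0.9204 0.3910]  S=[1.6070]  K=[0.8926; 0.2337]  nu=[-6.7280]  x^+=[-2.5278, -0.0953]  P^+=[0.1542 -0.0433; -0.0433 0.1856]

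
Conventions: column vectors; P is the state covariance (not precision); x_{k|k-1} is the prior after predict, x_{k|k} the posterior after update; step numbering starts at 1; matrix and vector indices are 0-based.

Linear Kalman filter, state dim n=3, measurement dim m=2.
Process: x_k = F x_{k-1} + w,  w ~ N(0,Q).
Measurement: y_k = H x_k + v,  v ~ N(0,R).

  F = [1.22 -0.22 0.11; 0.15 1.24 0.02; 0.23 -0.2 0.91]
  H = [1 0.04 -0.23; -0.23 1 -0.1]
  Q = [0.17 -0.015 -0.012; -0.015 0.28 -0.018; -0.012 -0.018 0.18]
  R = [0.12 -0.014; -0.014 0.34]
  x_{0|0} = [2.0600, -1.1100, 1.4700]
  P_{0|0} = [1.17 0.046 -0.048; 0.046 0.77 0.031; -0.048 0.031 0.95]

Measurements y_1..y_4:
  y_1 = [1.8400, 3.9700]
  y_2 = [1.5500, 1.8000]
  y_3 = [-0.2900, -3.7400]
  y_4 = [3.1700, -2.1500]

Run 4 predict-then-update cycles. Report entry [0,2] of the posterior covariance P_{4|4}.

P_post[0,2] = 0.2806

step 1: x^-=[2.9191, -1.0380, 2.0335]  P^-=[1.9211 0.0613 0.3703; 0.0613 1.5090 -0.1115; 0.3703 -0.1115 1.0238]  S=[1.9343 -0.3025; -0.3025 1.9720]  K=[0.9399 -0.0676; 0.2004 0.7945; 0.0448 -0.1448]  nu=[-0.5699, 5.8827]  x^+=[1.9861, 3.5214, 1.1563]  P^+=[0.1651 0.0246 0.2276; 0.0246 0.2830 0.1000; 0.2276 0.1000 0.9746]
step 2: x^-=[1.7755, 4.6876, 0.8048]  P^-=[0.4842 -0.0009 0.3733; -0.0009 0.7347 0.0860; 0.3733 0.0860 1.0638]  S=[0.4883 -0.1102; -0.1102 1.1113]  K=[0.8033 -0.0550; 0.1690 0.6703; 0.2546 -0.0703]  nu=[-0.2279, -2.3988]  x^+=[1.7244, 3.0413, 0.9154]  P^+=[0.1560 0.0321 0.2614; 0.0321 0.2464 0.1349; 0.2614 0.1349 1.0227]
step 3: x^-=[1.5354, 4.0481, 0.6214]  P^-=[0.4729 0.0245 0.4023; 0.0245 0.6830 0.1416; 0.4023 0.1416 1.1023]  S=[0.4666 -0.0979; -0.0979 1.0379]  K=[0.8081 -0.0437; 0.1789 0.6558; 0.3251 -0.0282]  nu=[-1.8444, -7.3729]  x^+=[0.3672, -1.1170, 0.2300]  P^+=[0.1593 0.0379 0.2748; 0.0379 0.2446 0.1541; 0.2748 0.1541 1.0504]
step 4: x^-=[0.7190, -1.3254, 0.5171]  P^-=[0.4776 0.0375 0.4153; 0.0375 0.6835 0.1677; 0.4153 0.1677 1.1235]  S=[0.4670 -0.0923; -0.0923 1.0284]  K=[0.8139 -0.0377; 0.1860 0.6567; 0.3487 -0.0078]  nu=[2.6230, -0.6075]  x^+=[2.8767, -1.2364, 1.4365]  P^+=[0.1611 0.0409 0.2806; 0.0409 0.2464 0.1636; 0.2806 0.1636 1.0662]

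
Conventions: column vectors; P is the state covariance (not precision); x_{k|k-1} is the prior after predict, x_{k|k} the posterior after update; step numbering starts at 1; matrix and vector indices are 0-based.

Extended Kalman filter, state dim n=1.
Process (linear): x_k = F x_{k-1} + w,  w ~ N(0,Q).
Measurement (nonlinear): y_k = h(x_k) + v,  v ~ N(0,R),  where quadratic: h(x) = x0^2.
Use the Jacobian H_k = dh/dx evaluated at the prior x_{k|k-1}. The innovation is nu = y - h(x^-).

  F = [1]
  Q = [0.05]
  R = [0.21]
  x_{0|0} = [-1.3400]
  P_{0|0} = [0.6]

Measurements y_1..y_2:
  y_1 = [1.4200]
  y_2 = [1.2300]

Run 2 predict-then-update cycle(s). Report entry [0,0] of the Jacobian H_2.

H_jac[0,0] = -2.4118

step 1: x^-=[-1.3400]  P^-=[0.6500]  H_jac=[-2.6800]  S=[4.8786]  K=[-0.3571]  nu=[-0.3756]  x^+=[-1.2059]  P^+=[0.0280]
step 2: x^-=[-1.2059]  P^-=[0.0780]  H_jac=[-2.4118]  S=[0.6636]  K=[-0.2834]  nu=[-0.2242]  x^+=[-1.1424]  P^+=[0.0247]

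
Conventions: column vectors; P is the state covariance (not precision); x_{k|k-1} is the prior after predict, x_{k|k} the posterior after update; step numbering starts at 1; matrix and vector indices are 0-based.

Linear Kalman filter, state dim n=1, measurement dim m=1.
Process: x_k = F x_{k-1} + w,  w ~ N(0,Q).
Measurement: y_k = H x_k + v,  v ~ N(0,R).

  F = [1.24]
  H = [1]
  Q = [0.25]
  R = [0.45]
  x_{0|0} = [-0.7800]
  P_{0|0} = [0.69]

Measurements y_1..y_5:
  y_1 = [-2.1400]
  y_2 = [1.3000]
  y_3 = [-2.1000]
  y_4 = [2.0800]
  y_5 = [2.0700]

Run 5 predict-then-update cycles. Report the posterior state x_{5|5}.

step 1: x^-=[-0.9672]  P^-=[1.3109]  S=[1.7609]  K=[0.7445]  nu=[-1.1728]  x^+=[-1.8403]  P^+=[0.3350]
step 2: x^-=[-2.2820]  P^-=[0.7651]  S=[1.2151]  K=[0.6297]  nu=[3.5820]  x^+=[-0.0265]  P^+=[0.2833]
step 3: x^-=[-0.0329]  P^-=[0.6857]  S=[1.1357]  K=[0.6038]  nu=[-2.0671]  x^+=[-1.2809]  P^+=[0.2717]
step 4: x^-=[-1.5884]  P^-=[0.6678]  S=[1.1178]  K=[0.5974]  nu=[3.6684]  x^+=[0.6031]  P^+=[0.2688]
step 5: x^-=[0.7479]  P^-=[0.6634]  S=[1.1134]  K=[0.5958]  nu=[1.3221]  x^+=[1.5356]  P^+=[0.2681]

x_post = [1.5356]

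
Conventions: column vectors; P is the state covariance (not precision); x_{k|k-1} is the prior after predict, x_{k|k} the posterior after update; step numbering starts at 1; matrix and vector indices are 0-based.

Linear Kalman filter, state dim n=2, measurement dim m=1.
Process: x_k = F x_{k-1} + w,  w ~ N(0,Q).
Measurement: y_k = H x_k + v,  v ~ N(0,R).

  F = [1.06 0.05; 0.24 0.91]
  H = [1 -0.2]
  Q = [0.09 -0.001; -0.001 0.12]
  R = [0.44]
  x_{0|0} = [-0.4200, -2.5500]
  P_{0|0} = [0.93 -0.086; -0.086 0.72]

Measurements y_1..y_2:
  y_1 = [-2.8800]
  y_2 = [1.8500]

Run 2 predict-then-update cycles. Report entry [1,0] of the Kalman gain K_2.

step 1: x^-=[-0.5727, -2.4213]  P^-=[1.1276 0.1844; 0.1844 0.7322]  S=[1.5232]  K=[0.7161; 0.0249]  nu=[-2.7916]  x^+=[-2.5718, -2.4908]  P^+=[0.3465 0.1572; 0.1572 0.7313]
step 2: x^-=[-2.8506, -2.8838]  P^-=[0.4979 0.2740; 0.2740 0.8142]  S=[0.8608]  K=[0.5147; 0.1291]  nu=[4.1238]  x^+=[-0.7281, -2.3515]  P^+=[0.2698 0.2168; 0.2168 0.7999]

K[1,0] = 0.1291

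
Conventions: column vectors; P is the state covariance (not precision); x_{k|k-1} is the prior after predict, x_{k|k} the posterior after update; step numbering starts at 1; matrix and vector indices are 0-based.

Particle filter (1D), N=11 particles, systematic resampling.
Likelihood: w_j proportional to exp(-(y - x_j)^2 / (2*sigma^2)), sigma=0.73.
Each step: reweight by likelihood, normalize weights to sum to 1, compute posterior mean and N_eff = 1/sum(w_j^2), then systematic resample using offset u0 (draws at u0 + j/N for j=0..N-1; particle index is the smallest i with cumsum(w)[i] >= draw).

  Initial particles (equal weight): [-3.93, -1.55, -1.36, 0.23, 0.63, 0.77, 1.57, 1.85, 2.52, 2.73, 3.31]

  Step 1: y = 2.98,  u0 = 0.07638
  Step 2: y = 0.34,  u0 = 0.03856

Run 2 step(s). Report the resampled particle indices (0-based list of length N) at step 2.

step 1: w=[0.0000, 0.0000, 0.0000, 0.0003, 0.0018, 0.0033, 0.0493, 0.0961, 0.2612, 0.3004, 0.2876]  mean=2.6893  Neff=3.9544  idx=[7, 8, 8, 8, 9, 9, 9, 10, 10, 10, 10]
step 2: w=[0.7025, 0.0691, 0.0691, 0.0691, 0.0281, 0.0281, 0.0281, 0.0015, 0.0015, 0.0015, 0.0015]  mean=2.0718  Neff=1.9599  idx=[0, 0, 0, 0, 0, 0, 0, 0, 1, 3, 5]

resampled_idx = [0, 0, 0, 0, 0, 0, 0, 0, 1, 3, 5]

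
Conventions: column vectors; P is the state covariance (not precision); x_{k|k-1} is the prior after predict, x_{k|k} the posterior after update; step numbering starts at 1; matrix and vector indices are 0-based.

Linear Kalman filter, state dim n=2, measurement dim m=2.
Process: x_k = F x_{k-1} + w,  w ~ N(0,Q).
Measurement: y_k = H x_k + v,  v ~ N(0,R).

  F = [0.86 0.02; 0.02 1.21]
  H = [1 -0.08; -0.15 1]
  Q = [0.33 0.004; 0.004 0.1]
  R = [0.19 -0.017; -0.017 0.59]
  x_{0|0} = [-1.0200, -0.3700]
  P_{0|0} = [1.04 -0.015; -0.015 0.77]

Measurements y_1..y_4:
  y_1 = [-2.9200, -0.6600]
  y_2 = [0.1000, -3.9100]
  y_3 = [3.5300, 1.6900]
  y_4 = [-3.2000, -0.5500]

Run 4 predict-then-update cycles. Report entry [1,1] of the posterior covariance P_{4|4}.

P_post[1,1] = 0.2827

step 1: x^-=[-0.8846, -0.4681]  P^-=[1.0990 0.0249; 0.0249 1.2270]  S=[1.2928 -0.2548; -0.2548 1.8343]  K=[0.8569 0.0427; 0.0769 0.6776]  nu=[-2.0728, -0.3246]  x^+=[-2.6748, -0.8474]  P^+=[0.1649 0.0354; 0.0354 0.4038]
step 2: x^-=[-2.3172, -1.0789]  P^-=[0.4534 0.0534; 0.0534 0.6930]  S=[0.6392 -0.0863; -0.0863 1.2771]  K=[0.7074 0.0364; 0.0700 0.5410]  nu=[2.3309, -3.1787]  x^+=[-0.7841, -2.6356]  P^+=[0.1362 0.0299; 0.0299 0.3225]
step 3: x^-=[-0.7270, -3.2047]  P^-=[0.4319 0.0453; 0.0453 0.5737]  S=[0.6183 -0.0819; -0.0819 1.1598]  K=[0.6969 0.0324; 0.0643 0.4933]  nu=[4.0006, 4.7857]  x^+=[2.2160, -0.5866]  P^+=[0.1341 0.0274; 0.0274 0.2941]
step 4: x^-=[1.8940, -0.6655]  P^-=[0.4302 0.0419; 0.0419 0.5319]  S=[0.6169 -0.0817; -0.0817 1.1190]  K=[0.6960 0.0306; 0.0617 0.4742]  nu=[-5.1473, 0.3996]  x^+=[-1.6761, -0.7937]  P^+=[0.1338 0.0263; 0.0263 0.2827]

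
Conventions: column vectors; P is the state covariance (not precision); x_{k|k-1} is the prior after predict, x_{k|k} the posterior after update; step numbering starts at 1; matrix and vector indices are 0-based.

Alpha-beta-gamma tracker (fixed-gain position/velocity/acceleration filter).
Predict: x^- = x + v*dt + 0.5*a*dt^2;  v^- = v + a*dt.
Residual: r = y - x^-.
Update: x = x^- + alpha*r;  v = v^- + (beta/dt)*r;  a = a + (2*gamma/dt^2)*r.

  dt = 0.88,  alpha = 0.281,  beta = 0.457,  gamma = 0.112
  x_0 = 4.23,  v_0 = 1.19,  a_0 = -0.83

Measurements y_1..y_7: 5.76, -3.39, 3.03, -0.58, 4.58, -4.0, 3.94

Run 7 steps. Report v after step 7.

step 1: x_pred=4.9558  r=0.8042  x^+=5.1818  v^+=0.8772  a^+=-0.5974
step 2: x_pred=5.7224  r=-9.1124  x^+=3.1618  v^+=-4.3807  a^+=-3.2332
step 3: x_pred=-1.9451  r=4.9751  x^+=-0.5471  v^+=-4.6423  a^+=-1.7941
step 4: x_pred=-5.3270  r=4.7470  x^+=-3.9931  v^+=-3.7559  a^+=-0.4210
step 5: x_pred=-7.4614  r=12.0414  x^+=-4.0777  v^+=2.1268  a^+=3.0620
step 6: x_pred=-1.0205  r=-2.9795  x^+=-1.8577  v^+=3.2741  a^+=2.2002
step 7: x_pred=1.8754  r=2.0646  x^+=2.4555  v^+=6.2824  a^+=2.7974

v_post = 6.2824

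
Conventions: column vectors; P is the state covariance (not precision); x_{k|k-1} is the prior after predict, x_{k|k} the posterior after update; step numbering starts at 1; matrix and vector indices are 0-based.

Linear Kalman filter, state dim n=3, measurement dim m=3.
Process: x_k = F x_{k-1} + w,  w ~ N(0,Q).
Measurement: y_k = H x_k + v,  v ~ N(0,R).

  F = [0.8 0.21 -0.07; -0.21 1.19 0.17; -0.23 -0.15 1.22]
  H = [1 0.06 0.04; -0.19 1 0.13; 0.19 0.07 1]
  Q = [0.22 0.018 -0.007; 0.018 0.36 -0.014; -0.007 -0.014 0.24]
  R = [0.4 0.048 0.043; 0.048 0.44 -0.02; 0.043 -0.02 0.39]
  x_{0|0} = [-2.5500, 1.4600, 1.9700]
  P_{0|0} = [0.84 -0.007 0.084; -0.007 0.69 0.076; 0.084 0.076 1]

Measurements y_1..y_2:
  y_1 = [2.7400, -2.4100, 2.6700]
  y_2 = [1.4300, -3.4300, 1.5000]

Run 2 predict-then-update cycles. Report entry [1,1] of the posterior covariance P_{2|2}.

step 1: x^-=[-1.8713, 2.6078, 2.7709]  P^-=[0.7789 0.0401 -0.1639; 0.0401 1.4313 0.1961; -0.1639 0.1961 1.7129]  S=[1.1795 0.0237 0.1159; 0.0237 1.9722 0.5068; 0.1159 0.5068 2.1043]  K=[0.6608 -0.0666 -0.0266; 0.1025 0.7439 -0.0404; -0.1509 0.0221 0.8087]  nu=[4.3440, -5.7336, 0.0721]  x^+=[1.3796, -1.2155, 2.0471]  P^+=[0.2580 0.0563 -0.0336; 0.0563 0.3518 -0.0616; -0.0336 -0.0616 0.3192]
step 2: x^-=[0.7051, -1.3882, 2.3625]  P^-=[0.4267 0.1078 -0.1520; 0.1078 0.8281 -0.0897; -0.1520 -0.0897 0.7819]  S=[0.8312 0.1043 0.0088; 0.1043 1.2399 0.0779; 0.0088 0.0779 1.1239]  K=[0.5187 -0.0344 -0.0581; 0.1058 0.6365 -0.0549; -0.1593 0.0046 0.6653]  nu=[0.7137, -2.2150, -0.8993]  x^+=[1.2037, -2.6730, 1.6403]  P^+=[0.2017 0.0547 -0.0418; 0.0547 0.3046 -0.0613; -0.0418 -0.0613 0.2648]

P_post[1,1] = 0.3046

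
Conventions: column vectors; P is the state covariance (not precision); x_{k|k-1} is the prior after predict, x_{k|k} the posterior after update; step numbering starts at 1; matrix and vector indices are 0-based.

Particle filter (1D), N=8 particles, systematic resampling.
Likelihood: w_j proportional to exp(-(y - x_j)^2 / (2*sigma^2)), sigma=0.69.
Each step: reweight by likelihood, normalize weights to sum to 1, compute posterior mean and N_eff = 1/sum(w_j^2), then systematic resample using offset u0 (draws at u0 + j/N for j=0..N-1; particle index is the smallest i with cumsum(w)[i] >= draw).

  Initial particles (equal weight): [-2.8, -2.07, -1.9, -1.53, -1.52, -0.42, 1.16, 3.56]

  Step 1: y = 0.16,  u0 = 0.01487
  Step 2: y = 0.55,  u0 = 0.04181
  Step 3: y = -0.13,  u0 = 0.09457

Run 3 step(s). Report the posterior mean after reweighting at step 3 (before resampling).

step 1: w=[0.0001, 0.0046, 0.0099, 0.0425, 0.0441, 0.5999, 0.2988, 0.0000]  mean=-0.0660  Neff=2.2071  idx=[3, 5, 5, 5, 5, 5, 6, 6]
step 2: w=[0.0033, 0.1154, 0.1154, 0.1154, 0.1154, 0.1154, 0.2098, 0.2098]  mean=0.2392  Neff=6.4665  idx=[1, 2, 3, 4, 5, 6, 7, 7]
step 3: w=[0.1795, 0.1795, 0.1795, 0.1795, 0.1795, 0.0342, 0.0342, 0.0342]  mean=-0.2581  Neff=6.0748  idx=[0, 1, 1, 2, 3, 4, 4, 7]

post_mean = -0.2581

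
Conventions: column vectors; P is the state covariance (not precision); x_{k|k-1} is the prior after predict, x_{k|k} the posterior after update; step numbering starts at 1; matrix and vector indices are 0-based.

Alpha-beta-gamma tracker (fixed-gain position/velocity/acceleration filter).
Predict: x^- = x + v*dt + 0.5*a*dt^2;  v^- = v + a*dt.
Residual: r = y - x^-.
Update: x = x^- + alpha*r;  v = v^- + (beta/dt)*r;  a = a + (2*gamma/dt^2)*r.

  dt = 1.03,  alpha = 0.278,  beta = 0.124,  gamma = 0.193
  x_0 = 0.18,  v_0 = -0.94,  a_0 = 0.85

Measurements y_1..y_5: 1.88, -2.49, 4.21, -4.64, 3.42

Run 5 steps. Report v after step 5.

step 1: x_pred=-0.3373  r=2.2173  x^+=0.2791  v^+=0.2024  a^+=1.6568
step 2: x_pred=1.3664  r=-3.8564  x^+=0.2943  v^+=1.4446  a^+=0.2536
step 3: x_pred=1.9168  r=2.2932  x^+=2.5543  v^+=1.9819  a^+=1.0880
step 4: x_pred=5.1728  r=-9.8128  x^+=2.4449  v^+=1.9212  a^+=-2.4824
step 5: x_pred=3.1069  r=0.3131  x^+=3.1940  v^+=-0.5980  a^+=-2.3684

v_post = -0.5980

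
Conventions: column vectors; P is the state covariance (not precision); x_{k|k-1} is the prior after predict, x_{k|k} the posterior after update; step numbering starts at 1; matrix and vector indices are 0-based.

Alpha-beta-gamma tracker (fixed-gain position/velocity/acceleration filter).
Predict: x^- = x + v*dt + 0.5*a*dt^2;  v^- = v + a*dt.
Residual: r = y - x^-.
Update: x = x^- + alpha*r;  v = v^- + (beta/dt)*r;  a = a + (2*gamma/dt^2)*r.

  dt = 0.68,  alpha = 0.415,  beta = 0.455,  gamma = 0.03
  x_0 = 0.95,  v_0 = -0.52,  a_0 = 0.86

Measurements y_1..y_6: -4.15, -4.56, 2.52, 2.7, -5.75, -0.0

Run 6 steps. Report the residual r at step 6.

step 1: x_pred=0.7952  r=-4.9452  x^+=-1.2570  v^+=-3.2441  a^+=0.2183
step 2: x_pred=-3.4126  r=-1.1474  x^+=-3.8888  v^+=-3.8634  a^+=0.0694
step 3: x_pred=-6.4998  r=9.0198  x^+=-2.7566  v^+=2.2191  a^+=1.2398
step 4: x_pred=-0.9610  r=3.6610  x^+=0.5583  v^+=5.5118  a^+=1.7149
step 5: x_pred=4.7028  r=-10.4528  x^+=0.3649  v^+=-0.3163  a^+=0.3585
step 6: x_pred=0.2327  r=-0.2327  x^+=0.1362  v^+=-0.2282  a^+=0.3283

resid = -0.2327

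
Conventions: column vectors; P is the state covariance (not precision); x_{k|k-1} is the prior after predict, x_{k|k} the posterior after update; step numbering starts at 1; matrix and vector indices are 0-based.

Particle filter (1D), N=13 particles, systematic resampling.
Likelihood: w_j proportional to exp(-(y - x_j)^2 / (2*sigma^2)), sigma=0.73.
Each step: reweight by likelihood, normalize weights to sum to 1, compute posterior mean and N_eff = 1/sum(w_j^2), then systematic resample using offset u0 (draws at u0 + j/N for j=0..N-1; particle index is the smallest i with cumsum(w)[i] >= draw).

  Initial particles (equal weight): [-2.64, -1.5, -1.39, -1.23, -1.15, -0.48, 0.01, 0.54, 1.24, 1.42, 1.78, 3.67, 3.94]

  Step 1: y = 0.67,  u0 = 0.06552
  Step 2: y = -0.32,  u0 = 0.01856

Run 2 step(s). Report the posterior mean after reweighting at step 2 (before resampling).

post_mean = 0.2239

step 1: w=[0.0000, 0.0033, 0.0051, 0.0092, 0.0121, 0.0784, 0.1801, 0.2668, 0.1998, 0.1599, 0.0853, 0.0001, 0.0000]  mean=0.6981  Neff=5.4703  idx=[5, 6, 6, 7, 7, 7, 7, 8, 8, 9, 9, 9, 10]
step 2: w=[0.1886, 0.1745, 0.1745, 0.0965, 0.0965, 0.0965, 0.0965, 0.0197, 0.0197, 0.0113, 0.0113, 0.0113, 0.0031]  mean=0.2239  Neff=7.4132  idx=[0, 0, 0, 1, 1, 2, 2, 3, 3, 4, 5, 6, 7]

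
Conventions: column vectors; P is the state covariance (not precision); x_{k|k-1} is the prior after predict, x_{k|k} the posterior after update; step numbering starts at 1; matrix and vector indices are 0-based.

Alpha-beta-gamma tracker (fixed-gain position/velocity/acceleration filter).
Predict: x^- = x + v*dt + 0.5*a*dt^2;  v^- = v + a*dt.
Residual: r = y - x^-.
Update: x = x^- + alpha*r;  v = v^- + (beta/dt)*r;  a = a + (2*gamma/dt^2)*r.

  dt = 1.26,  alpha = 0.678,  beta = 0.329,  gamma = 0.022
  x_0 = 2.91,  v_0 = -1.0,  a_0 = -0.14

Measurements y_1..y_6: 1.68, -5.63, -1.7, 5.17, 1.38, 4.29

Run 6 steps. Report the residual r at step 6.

resid = 1.2406

step 1: x_pred=1.5389  r=0.1411  x^+=1.6346  v^+=-1.1395  a^+=-0.1361
step 2: x_pred=0.0907  r=-5.7207  x^+=-3.7879  v^+=-2.8048  a^+=-0.2946
step 3: x_pred=-7.5558  r=5.8558  x^+=-3.5856  v^+=-1.6470  a^+=-0.1323
step 4: x_pred=-5.7658  r=10.9358  x^+=1.6487  v^+=1.0417  a^+=0.1707
step 5: x_pred=3.0968  r=-1.7168  x^+=1.9328  v^+=0.8086  a^+=0.1232
step 6: x_pred=3.0494  r=1.2406  x^+=3.8905  v^+=1.2877  a^+=0.1575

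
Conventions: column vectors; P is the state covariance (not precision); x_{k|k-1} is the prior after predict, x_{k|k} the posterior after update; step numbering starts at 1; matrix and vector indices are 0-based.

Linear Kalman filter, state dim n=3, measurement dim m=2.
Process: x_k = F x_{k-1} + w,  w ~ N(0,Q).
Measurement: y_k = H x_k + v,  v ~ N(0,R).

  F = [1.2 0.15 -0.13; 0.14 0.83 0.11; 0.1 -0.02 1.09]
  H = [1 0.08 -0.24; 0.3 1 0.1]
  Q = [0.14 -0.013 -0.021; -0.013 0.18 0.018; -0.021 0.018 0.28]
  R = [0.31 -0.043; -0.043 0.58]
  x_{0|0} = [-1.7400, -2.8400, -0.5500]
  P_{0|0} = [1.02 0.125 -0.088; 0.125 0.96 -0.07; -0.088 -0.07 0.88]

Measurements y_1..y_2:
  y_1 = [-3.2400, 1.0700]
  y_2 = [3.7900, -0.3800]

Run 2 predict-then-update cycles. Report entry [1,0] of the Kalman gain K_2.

K[1,0] = -0.0205

step 1: x^-=[-2.4425, -2.6613, -0.7167]  P^-=[1.7205 0.3888 -0.1529; 0.3888 0.8855 0.0543; -0.1529 0.0543 1.3195]  S=[2.2456 0.8936; 0.8936 1.8685]  K=[0.7495 0.1177; -0.0194 0.5485; -0.2928 0.2151]  nu=[-0.7566, 4.5357]  x^+=[-2.4757, -0.1587, 0.4806]  P^+=[0.2755 -0.0645 0.1793; -0.0645 0.3415 -0.0317; 0.1793 -0.0317 1.1531]
step 2: x^-=[-3.0571, -0.4255, 0.2795]  P^-=[0.4859 0.0170 0.0751; 0.0170 0.4193 0.1500; 0.0751 0.1500 1.6936]  S=[0.8571 0.0804; 0.0804 1.1047]  K=[0.5367 0.1151; -0.0205 0.3993; -0.4044 0.3389]  nu=[6.9482, 0.9346]  x^+=[0.7797, -0.1946, -2.2137]  P^+=[0.2145 -0.0414 0.2072; -0.0414 0.2442 0.0069; 0.2072 0.0069 1.4486]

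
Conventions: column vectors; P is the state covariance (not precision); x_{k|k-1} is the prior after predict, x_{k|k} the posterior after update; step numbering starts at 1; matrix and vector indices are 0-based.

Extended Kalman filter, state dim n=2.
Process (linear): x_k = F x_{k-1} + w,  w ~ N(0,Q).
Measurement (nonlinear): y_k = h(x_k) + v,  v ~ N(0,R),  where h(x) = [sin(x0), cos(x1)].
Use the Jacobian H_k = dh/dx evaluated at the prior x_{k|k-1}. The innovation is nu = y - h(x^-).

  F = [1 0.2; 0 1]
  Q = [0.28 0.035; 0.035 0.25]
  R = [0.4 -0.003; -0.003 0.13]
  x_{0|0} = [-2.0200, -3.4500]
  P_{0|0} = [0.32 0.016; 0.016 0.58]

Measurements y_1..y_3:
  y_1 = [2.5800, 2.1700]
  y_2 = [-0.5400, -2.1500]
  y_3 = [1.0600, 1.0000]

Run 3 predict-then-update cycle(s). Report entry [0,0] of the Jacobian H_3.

step 1: x^-=[-2.7100, -3.4500]  P^-=[0.6296 0.1670; 0.1670 0.8300]  H_jac=[-0.9083 0.0000; 0.0000 -0.3035]  S=[0.9194 0.0430; 0.0430 0.2065]  K=[-0.6165 -0.1170; -0.1089 -1.1975]  nu=[2.9983, 3.1228]  x^+=[-4.9238, -7.5161]  P^+=[0.2711 0.0440; 0.0440 0.5118]
step 2: x^-=[-6.4270, -7.5161]  P^-=[0.5892 0.1814; 0.1814 0.7618]  H_jac=[0.9897 0.0000; 0.0000 0.9435]  S=[0.9771 0.1663; 0.1663 0.8081]  K=[0.5811 0.0921; 0.0335 0.8825]  nu=[-0.3966, -2.4815]  x^+=[-6.8861, -9.7193]  P^+=[0.2346 0.0108; 0.0108 0.1215]
step 3: x^-=[-8.8300, -9.7193]  P^-=[0.5238 0.0701; 0.0701 0.3715]  H_jac=[-0.8283 0.0000; 0.0000 -0.2903]  S=[0.7593 0.0139; 0.0139 0.1613]  K=[-0.5699 -0.0772; -0.0644 -0.6631]  nu=[1.6203, 1.9569]  x^+=[-9.9046, -11.1213]  P^+=[0.2750 0.0287; 0.0287 0.2962]

H_jac[0,0] = -0.8283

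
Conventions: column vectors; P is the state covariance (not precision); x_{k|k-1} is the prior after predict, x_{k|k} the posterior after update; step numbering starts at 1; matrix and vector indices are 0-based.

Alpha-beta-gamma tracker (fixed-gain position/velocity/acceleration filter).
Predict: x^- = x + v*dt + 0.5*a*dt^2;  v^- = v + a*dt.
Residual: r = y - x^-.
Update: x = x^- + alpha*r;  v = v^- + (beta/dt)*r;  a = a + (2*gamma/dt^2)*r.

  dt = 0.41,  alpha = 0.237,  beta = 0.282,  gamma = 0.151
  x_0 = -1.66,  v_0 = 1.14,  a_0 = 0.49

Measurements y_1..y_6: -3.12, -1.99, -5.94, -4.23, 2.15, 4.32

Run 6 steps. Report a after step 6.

step 1: x_pred=-1.1514  r=-1.9686  x^+=-1.6180  v^+=-0.0131  a^+=-3.0467
step 2: x_pred=-1.8794  r=-0.1106  x^+=-1.9056  v^+=-1.3383  a^+=-3.2453
step 3: x_pred=-2.7271  r=-3.2129  x^+=-3.4886  v^+=-4.8787  a^+=-9.0175
step 4: x_pred=-6.2468  r=2.0168  x^+=-5.7688  v^+=-7.1888  a^+=-5.3943
step 5: x_pred=-9.1696  r=11.3196  x^+=-6.4868  v^+=-1.6148  a^+=14.9419
step 6: x_pred=-5.8930  r=10.2130  x^+=-3.4725  v^+=11.5360  a^+=33.2901

a_post = 33.2901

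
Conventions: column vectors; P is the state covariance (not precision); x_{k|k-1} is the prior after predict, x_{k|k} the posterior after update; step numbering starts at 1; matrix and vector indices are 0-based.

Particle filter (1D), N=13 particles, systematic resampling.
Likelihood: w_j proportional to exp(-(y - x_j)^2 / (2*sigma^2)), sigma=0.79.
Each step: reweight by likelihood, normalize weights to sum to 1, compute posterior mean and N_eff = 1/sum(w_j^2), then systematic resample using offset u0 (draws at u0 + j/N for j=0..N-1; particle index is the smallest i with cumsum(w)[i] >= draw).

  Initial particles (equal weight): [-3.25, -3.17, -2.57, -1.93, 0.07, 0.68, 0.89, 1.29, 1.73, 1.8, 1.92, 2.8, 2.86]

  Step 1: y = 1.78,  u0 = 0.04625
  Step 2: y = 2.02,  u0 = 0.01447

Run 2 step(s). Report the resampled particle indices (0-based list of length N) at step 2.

step 1: w=[0.0000, 0.0000, 0.0000, 0.0000, 0.0170, 0.0673, 0.0940, 0.1463, 0.1770, 0.1772, 0.1745, 0.0770, 0.0696]  mean=1.6945  Neff=7.1929  idx=[5, 6, 7, 7, 8, 8, 9, 9, 9, 10, 10, 11, 12]
step 2: w=[0.0242, 0.0366, 0.0664, 0.0664, 0.0952, 0.0952, 0.0979, 0.0979, 0.0979, 0.1010, 0.1010, 0.0625, 0.0578]  mean=1.8066  Neff=11.7272  idx=[0, 2, 3, 4, 5, 6, 6, 7, 8, 9, 10, 10, 11]

resampled_idx = [0, 2, 3, 4, 5, 6, 6, 7, 8, 9, 10, 10, 11]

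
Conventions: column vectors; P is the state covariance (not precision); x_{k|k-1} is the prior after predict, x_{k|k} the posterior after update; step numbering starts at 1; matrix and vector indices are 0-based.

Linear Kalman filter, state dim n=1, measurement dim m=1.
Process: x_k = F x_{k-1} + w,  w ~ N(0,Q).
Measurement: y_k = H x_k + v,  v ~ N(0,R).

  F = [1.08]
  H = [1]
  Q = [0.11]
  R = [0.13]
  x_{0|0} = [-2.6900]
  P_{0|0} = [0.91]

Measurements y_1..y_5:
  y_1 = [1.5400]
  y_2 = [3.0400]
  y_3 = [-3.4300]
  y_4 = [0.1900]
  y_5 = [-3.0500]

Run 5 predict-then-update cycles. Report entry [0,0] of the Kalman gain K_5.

step 1: x^-=[-2.9052]  P^-=[1.1714]  S=[1.3014]  K=[0.9001]  nu=[4.4452]  x^+=[1.0960]  P^+=[0.1170]
step 2: x^-=[1.1836]  P^-=[0.2465]  S=[0.3765]  K=[0.6547]  nu=[1.8564]  x^+=[2.3990]  P^+=[0.0851]
step 3: x^-=[2.5909]  P^-=[0.2093]  S=[0.3393]  K=[0.6168]  nu=[-6.0209]  x^+=[-1.1230]  P^+=[0.0802]
step 4: x^-=[-1.2128]  P^-=[0.2035]  S=[0.3335]  K=[0.6102]  nu=[1.4028]  x^+=[-0.3568]  P^+=[0.0793]
step 5: x^-=[-0.3853]  P^-=[0.2025]  S=[0.3325]  K=[0.6091]  nu=[-2.6647]  x^+=[-2.0083]  P^+=[0.0792]

K[0,0] = 0.6091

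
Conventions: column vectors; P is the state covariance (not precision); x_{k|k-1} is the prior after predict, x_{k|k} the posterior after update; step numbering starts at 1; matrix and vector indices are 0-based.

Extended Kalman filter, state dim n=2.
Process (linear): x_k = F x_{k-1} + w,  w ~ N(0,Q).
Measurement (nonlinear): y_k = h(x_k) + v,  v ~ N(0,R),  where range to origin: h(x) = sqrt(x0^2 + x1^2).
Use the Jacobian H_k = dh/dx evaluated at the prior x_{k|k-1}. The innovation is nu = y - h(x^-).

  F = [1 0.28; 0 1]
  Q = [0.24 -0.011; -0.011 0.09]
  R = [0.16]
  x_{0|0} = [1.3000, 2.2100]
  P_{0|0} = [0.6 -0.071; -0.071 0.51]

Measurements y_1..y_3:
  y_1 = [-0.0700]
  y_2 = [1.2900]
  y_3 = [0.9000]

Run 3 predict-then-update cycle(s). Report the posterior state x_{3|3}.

x_post = [0.3148, 0.9603]

step 1: x^-=[1.9188, 2.2100]  P^-=[0.8402 0.0608; 0.0608 0.6000]  H_jac=[0.6556 0.7551]  S=[0.9235]  K=[0.6462; 0.5338]  nu=[-2.9968]  x^+=[-0.0178, 0.6104]  P^+=[0.4546 -0.2577; -0.2577 0.3369]
step 2: x^-=[0.1531, 0.6104]  P^-=[0.5766 -0.1744; -0.1744 0.4269]  H_jac=[0.2433 0.9700]  S=[0.5134]  K=[-0.0563; 0.7238]  nu=[0.6607]  x^+=[0.1159, 1.0886]  P^+=[0.5750 -0.1535; -0.1535 0.1579]
step 3: x^-=[0.4207, 1.0886]  P^-=[0.7414 -0.1203; -0.1203 0.2479]  H_jac=[0.3605 0.9328]  S=[0.3911]  K=[0.3965; 0.4803]  nu=[-0.2671]  x^+=[0.3148, 0.9603]  P^+=[0.6799 -0.1948; -0.1948 0.1577]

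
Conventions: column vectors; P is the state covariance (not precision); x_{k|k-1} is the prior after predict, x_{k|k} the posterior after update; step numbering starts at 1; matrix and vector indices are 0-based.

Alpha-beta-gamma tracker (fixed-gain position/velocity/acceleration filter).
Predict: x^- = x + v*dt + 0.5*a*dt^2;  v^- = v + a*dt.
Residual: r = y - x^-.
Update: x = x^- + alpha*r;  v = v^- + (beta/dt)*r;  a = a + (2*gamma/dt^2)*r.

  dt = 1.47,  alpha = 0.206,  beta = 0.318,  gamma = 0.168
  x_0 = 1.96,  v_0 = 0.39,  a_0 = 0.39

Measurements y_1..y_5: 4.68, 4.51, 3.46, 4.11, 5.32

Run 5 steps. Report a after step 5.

a_post = -1.4469

step 1: x_pred=2.9547  r=1.7253  x^+=3.3101  v^+=1.3365  a^+=0.6583
step 2: x_pred=5.9860  r=-1.4760  x^+=5.6820  v^+=1.9849  a^+=0.4288
step 3: x_pred=9.0630  r=-5.6030  x^+=7.9088  v^+=1.4031  a^+=-0.4425
step 4: x_pred=9.4933  r=-5.3833  x^+=8.3843  v^+=-0.4119  a^+=-1.2795
step 5: x_pred=6.3965  r=-1.0765  x^+=6.1747  v^+=-2.5256  a^+=-1.4469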